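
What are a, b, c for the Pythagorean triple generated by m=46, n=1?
(2115, 92, 2117)

Euclid's formula: a = m² - n², b = 2mn, c = m² + n²
m = 46, n = 1
a = 46² - 1² = 2116 - 1 = 2115
b = 2 × 46 × 1 = 92
c = 46² + 1² = 2116 + 1 = 2117
Verification: 2115² + 92² = 4473225 + 8464 = 4481689 = 2117² ✓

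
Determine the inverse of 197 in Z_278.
151

gcd(197, 278) = 1, so the inverse exists.
Extended Euclidean algorithm on (278, 197):
278 = 1 × 197 + 81  ⟹  81 = (1)·278 + (-1)·197
197 = 2 × 81 + 35  ⟹  35 = (-2)·278 + (3)·197
81 = 2 × 35 + 11  ⟹  11 = (5)·278 + (-7)·197
35 = 3 × 11 + 2  ⟹  2 = (-17)·278 + (24)·197
11 = 5 × 2 + 1  ⟹  1 = (90)·278 + (-127)·197
So (-127)·197 ≡ 1 (mod 278), i.e. 197^(-1) ≡ -127 ≡ 151 (mod 278).
Check: 197 × 151 = 29747 ≡ 1 (mod 278)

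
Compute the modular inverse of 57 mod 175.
43

gcd(57, 175) = 1, so the inverse exists.
Extended Euclidean algorithm on (175, 57):
175 = 3 × 57 + 4  ⟹  4 = (1)·175 + (-3)·57
57 = 14 × 4 + 1  ⟹  1 = (-14)·175 + (43)·57
So (43)·57 ≡ 1 (mod 175), i.e. 57^(-1) ≡ 43 (mod 175).
Check: 57 × 43 = 2451 ≡ 1 (mod 175)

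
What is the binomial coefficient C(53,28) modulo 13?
0

Using Lucas' theorem:
Write n=53 and k=28 in base 13:
n in base 13: [4, 1]
k in base 13: [2, 2]
C(53,28) mod 13 = ∏ C(n_i, k_i) mod 13
Digit binomials (mod 13): C(4,2) = 6; C(1,2) = 0 (k_i > n_i)
Product: 6 × 0 = 0 ≡ 0 (mod 13)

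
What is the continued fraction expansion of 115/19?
[6; 19]

Euclidean algorithm steps:
115 = 6 × 19 + 1
19 = 19 × 1 + 0
Continued fraction: [6; 19]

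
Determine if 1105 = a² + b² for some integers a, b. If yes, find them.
4² + 33² (a=4, b=33)

Factorization: 1105 = 5 × 13 × 17
By Fermat: n is sum of two squares iff every prime p ≡ 3 (mod 4) appears to even power.
All primes ≡ 3 (mod 4) appear to even power.
Search a = 0, 1, 2, … for 1105 - a² a perfect square: first hit at a = 4: 1105 - 16 = 1089 = 33².
1105 = 4² + 33² = 16 + 1089 ✓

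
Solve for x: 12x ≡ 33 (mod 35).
x ≡ 29 (mod 35)

gcd(12, 35) = 1, which divides 33, so solutions exist.
Find 12^(-1) mod 35 by the extended Euclidean algorithm:
35 = 2 × 12 + 11  ⟹  11 = (1)·35 + (-2)·12
12 = 1 × 11 + 1  ⟹  1 = (-1)·35 + (3)·12
So (3)·12 ≡ 1 (mod 35), i.e. 12^(-1) ≡ 3 (mod 35).
x ≡ 3 × 33 = 99 ≡ 29 (mod 35).
Check: 12 × 29 = 348 ≡ 33 (mod 35).
Unique solution: x ≡ 29 (mod 35)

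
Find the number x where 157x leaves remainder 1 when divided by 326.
27

gcd(157, 326) = 1, so the inverse exists.
Extended Euclidean algorithm on (326, 157):
326 = 2 × 157 + 12  ⟹  12 = (1)·326 + (-2)·157
157 = 13 × 12 + 1  ⟹  1 = (-13)·326 + (27)·157
So (27)·157 ≡ 1 (mod 326), i.e. 157^(-1) ≡ 27 (mod 326).
Check: 157 × 27 = 4239 ≡ 1 (mod 326)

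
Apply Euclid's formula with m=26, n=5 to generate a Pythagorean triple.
(651, 260, 701)

Euclid's formula: a = m² - n², b = 2mn, c = m² + n²
m = 26, n = 5
a = 26² - 5² = 676 - 25 = 651
b = 2 × 26 × 5 = 260
c = 26² + 5² = 676 + 25 = 701
Verification: 651² + 260² = 423801 + 67600 = 491401 = 701² ✓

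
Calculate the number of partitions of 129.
4835271870

p(n) counts ways to write n as a sum of positive integers (order ignored).
Euler's pentagonal recurrence: p(k) = p(k-1) + p(k-2) - p(k-5) - p(k-7) + p(k-12) + p(k-15) - ... (offsets j(3j∓1)/2, signs ++--, p(0)=1, p(<0)=0).
DP table for k = 0..128: p(0)=1, p(1)=1, p(2)=2, p(3)=3, p(4)=5, p(5)=7, p(6)=11, p(7)=15, p(8)=22, p(9)=30, p(10)=42, p(11)=56, p(12)=77, p(13)=101, p(14)=135, p(15)=176, p(16)=231, p(17)=297, p(18)=385, p(19)=490, p(20)=627, p(21)=792, p(22)=1002, p(23)=1255, p(24)=1575, p(25)=1958, p(26)=2436, p(27)=3010, p(28)=3718, p(29)=4565, p(30)=5604, p(31)=6842, p(32)=8349, p(33)=10143, p(34)=12310, p(35)=14883, p(36)=17977, p(37)=21637, p(38)=26015, p(39)=31185, p(40)=37338, p(41)=44583, p(42)=53174, p(43)=63261, p(44)=75175, p(45)=89134, p(46)=105558, p(47)=124754, p(48)=147273, p(49)=173525, p(50)=204226, p(51)=239943, p(52)=281589, p(53)=329931, p(54)=386155, p(55)=451276, p(56)=526823, p(57)=614154, p(58)=715220, p(59)=831820, p(60)=966467, p(61)=1121505, p(62)=1300156, p(63)=1505499, p(64)=1741630, p(65)=2012558, p(66)=2323520, p(67)=2679689, p(68)=3087735, p(69)=3554345, p(70)=4087968, p(71)=4697205, p(72)=5392783, p(73)=6185689, p(74)=7089500, p(75)=8118264, p(76)=9289091, p(77)=10619863, p(78)=12132164, p(79)=13848650, p(80)=15796476, p(81)=18004327, p(82)=20506255, p(83)=23338469, p(84)=26543660, p(85)=30167357, p(86)=34262962, p(87)=38887673, p(88)=44108109, p(89)=49995925, p(90)=56634173, p(91)=64112359, p(92)=72533807, p(93)=82010177, p(94)=92669720, p(95)=104651419, p(96)=118114304, p(97)=133230930, p(98)=150198136, p(99)=169229875, p(100)=190569292, p(101)=214481126, p(102)=241265379, p(103)=271248950, p(104)=304801365, p(105)=342325709, p(106)=384276336, p(107)=431149389, p(108)=483502844, p(109)=541946240, p(110)=607163746, p(111)=679903203, p(112)=761002156, p(113)=851376628, p(114)=952050665, p(115)=1064144451, p(116)=1188908248, p(117)=1327710076, p(118)=1482074143, p(119)=1653668665, p(120)=1844349560, p(121)=2056148051, p(122)=2291320912, p(123)=2552338241, p(124)=2841940500, p(125)=3163127352, p(126)=3519222692, p(127)=3913864295, p(128)=4351078600.
Final step: p(129) = p(128) + p(127) - p(124) - p(122) + p(117) + p(114) - p(107) - p(103) + p(94) + p(89) - p(78) - p(72) + p(59) + p(52) - p(37) - p(29) + p(12) + p(3)
= 4351078600 + 3913864295 - 2841940500 - 2291320912 + 1327710076 + 952050665 - 431149389 - 271248950 + 92669720 + 49995925 - 12132164 - 5392783 + 831820 + 281589 - 21637 - 4565 + 77 + 3
= 4835271870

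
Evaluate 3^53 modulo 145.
43

Repeated squaring. Binary of 53 = 110101.
3^1 ≡ 3 (mod 145); 3^2 ≡ 9 (mod 145); 3^4 ≡ 81 (mod 145); 3^8 ≡ 36 (mod 145); 3^16 ≡ 136 (mod 145); 3^32 ≡ 81 (mod 145)
3^53 = 3^1 × 3^4 × 3^16 × 3^32 ≡ 43 (mod 145)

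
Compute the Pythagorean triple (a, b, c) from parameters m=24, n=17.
(287, 816, 865)

Euclid's formula: a = m² - n², b = 2mn, c = m² + n²
m = 24, n = 17
a = 24² - 17² = 576 - 289 = 287
b = 2 × 24 × 17 = 816
c = 24² + 17² = 576 + 289 = 865
Verification: 287² + 816² = 82369 + 665856 = 748225 = 865² ✓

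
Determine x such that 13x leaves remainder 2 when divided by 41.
x ≡ 38 (mod 41)

gcd(13, 41) = 1, which divides 2, so solutions exist.
Find 13^(-1) mod 41 by the extended Euclidean algorithm:
41 = 3 × 13 + 2  ⟹  2 = (1)·41 + (-3)·13
13 = 6 × 2 + 1  ⟹  1 = (-6)·41 + (19)·13
So (19)·13 ≡ 1 (mod 41), i.e. 13^(-1) ≡ 19 (mod 41).
x ≡ 19 × 2 = 38 ≡ 38 (mod 41).
Check: 13 × 38 = 494 ≡ 2 (mod 41).
Unique solution: x ≡ 38 (mod 41)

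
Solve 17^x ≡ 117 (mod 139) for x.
22

Baby-step giant-step with step n = ⌈√139⌉ = 12.
Baby steps 17^j mod 139 (j:value) for j=0..11: 0:1, 1:17, 2:11, 3:48, 4:121, 5:111, 6:80, 7:109, 8:46, 9:87, 10:89, 11:123.
Giant-step multiplier: 17^(-12) ≡ 17^(138-12) = 17^126 ≡ 116 (mod 139).
Giant steps γ_i = 117·116^i mod 139: γ_0=117, γ_1=89 (in table at j=10).
x = i·n + j = 1·12 + 10 = 22.
Check: 17^22 ≡ 117 (mod 139).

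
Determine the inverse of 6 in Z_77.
13

gcd(6, 77) = 1, so the inverse exists.
Extended Euclidean algorithm on (77, 6):
77 = 12 × 6 + 5  ⟹  5 = (1)·77 + (-12)·6
6 = 1 × 5 + 1  ⟹  1 = (-1)·77 + (13)·6
So (13)·6 ≡ 1 (mod 77), i.e. 6^(-1) ≡ 13 (mod 77).
Check: 6 × 13 = 78 ≡ 1 (mod 77)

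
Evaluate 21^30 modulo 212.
29

Repeated squaring. Binary of 30 = 11110.
21^1 ≡ 21 (mod 212); 21^2 ≡ 17 (mod 212); 21^4 ≡ 77 (mod 212); 21^8 ≡ 205 (mod 212); 21^16 ≡ 49 (mod 212)
21^30 = 21^2 × 21^4 × 21^8 × 21^16 ≡ 29 (mod 212)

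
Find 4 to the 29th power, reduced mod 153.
106

Repeated squaring. Binary of 29 = 11101.
4^1 ≡ 4 (mod 153); 4^2 ≡ 16 (mod 153); 4^4 ≡ 103 (mod 153); 4^8 ≡ 52 (mod 153); 4^16 ≡ 103 (mod 153)
4^29 = 4^1 × 4^4 × 4^8 × 4^16 ≡ 106 (mod 153)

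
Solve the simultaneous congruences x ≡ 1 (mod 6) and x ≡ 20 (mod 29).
49

Using Chinese Remainder Theorem:
M = 6 × 29 = 174
M1 = 29, M2 = 6
y1 = 29^(-1) mod 6 = 5
y2 = 6^(-1) mod 29 = 5
x = (1×29×5 + 20×6×5) mod 174 = 49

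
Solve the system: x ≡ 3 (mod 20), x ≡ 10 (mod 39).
283

Using Chinese Remainder Theorem:
M = 20 × 39 = 780
M1 = 39, M2 = 20
y1 = 39^(-1) mod 20 = 19
y2 = 20^(-1) mod 39 = 2
x = (3×39×19 + 10×20×2) mod 780 = 283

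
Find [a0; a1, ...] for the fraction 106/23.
[4; 1, 1, 1, 1, 4]

Euclidean algorithm steps:
106 = 4 × 23 + 14
23 = 1 × 14 + 9
14 = 1 × 9 + 5
9 = 1 × 5 + 4
5 = 1 × 4 + 1
4 = 4 × 1 + 0
Continued fraction: [4; 1, 1, 1, 1, 4]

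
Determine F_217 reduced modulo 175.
97

Matrix identity: Q^n = [[F_(n+1), F_n], [F_n, F_(n-1)]] with Q = [[1,1],[1,0]].
n = 217 = 11011001₂. Square-and-multiply, entries mod 175:
Q^1 = [[1,1],[1,0]]
Q^3 = (Q^1)²·Q = [[3,2],[2,1]]
Q^6 = (Q^3)² = [[13,8],[8,5]]
Q^13 = (Q^6)²·Q = [[27,58],[58,144]]
Q^27 = (Q^13)²·Q = [[11,68],[68,118]]
Q^54 = (Q^27)² = [[20,22],[22,173]]
Q^108 = (Q^54)² = [[9,46],[46,138]]
Q^217 = (Q^108)²·Q = [[34,97],[97,112]]
F_217 mod 175 = Q^217[0][1] = 97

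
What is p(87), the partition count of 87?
38887673

p(n) counts ways to write n as a sum of positive integers (order ignored).
Euler's pentagonal recurrence: p(k) = p(k-1) + p(k-2) - p(k-5) - p(k-7) + p(k-12) + p(k-15) - ... (offsets j(3j∓1)/2, signs ++--, p(0)=1, p(<0)=0).
DP table for k = 0..86: p(0)=1, p(1)=1, p(2)=2, p(3)=3, p(4)=5, p(5)=7, p(6)=11, p(7)=15, p(8)=22, p(9)=30, p(10)=42, p(11)=56, p(12)=77, p(13)=101, p(14)=135, p(15)=176, p(16)=231, p(17)=297, p(18)=385, p(19)=490, p(20)=627, p(21)=792, p(22)=1002, p(23)=1255, p(24)=1575, p(25)=1958, p(26)=2436, p(27)=3010, p(28)=3718, p(29)=4565, p(30)=5604, p(31)=6842, p(32)=8349, p(33)=10143, p(34)=12310, p(35)=14883, p(36)=17977, p(37)=21637, p(38)=26015, p(39)=31185, p(40)=37338, p(41)=44583, p(42)=53174, p(43)=63261, p(44)=75175, p(45)=89134, p(46)=105558, p(47)=124754, p(48)=147273, p(49)=173525, p(50)=204226, p(51)=239943, p(52)=281589, p(53)=329931, p(54)=386155, p(55)=451276, p(56)=526823, p(57)=614154, p(58)=715220, p(59)=831820, p(60)=966467, p(61)=1121505, p(62)=1300156, p(63)=1505499, p(64)=1741630, p(65)=2012558, p(66)=2323520, p(67)=2679689, p(68)=3087735, p(69)=3554345, p(70)=4087968, p(71)=4697205, p(72)=5392783, p(73)=6185689, p(74)=7089500, p(75)=8118264, p(76)=9289091, p(77)=10619863, p(78)=12132164, p(79)=13848650, p(80)=15796476, p(81)=18004327, p(82)=20506255, p(83)=23338469, p(84)=26543660, p(85)=30167357, p(86)=34262962.
Final step: p(87) = p(86) + p(85) - p(82) - p(80) + p(75) + p(72) - p(65) - p(61) + p(52) + p(47) - p(36) - p(30) + p(17) + p(10)
= 34262962 + 30167357 - 20506255 - 15796476 + 8118264 + 5392783 - 2012558 - 1121505 + 281589 + 124754 - 17977 - 5604 + 297 + 42
= 38887673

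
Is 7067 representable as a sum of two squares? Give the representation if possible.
Not possible

Factorization: 7067 = 37 × 191
By Fermat: n is sum of two squares iff every prime p ≡ 3 (mod 4) appears to even power.
Prime(s) ≡ 3 (mod 4) with odd exponent: [(191, 1)]
Therefore 7067 cannot be expressed as a² + b².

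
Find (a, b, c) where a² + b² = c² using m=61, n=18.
(3397, 2196, 4045)

Euclid's formula: a = m² - n², b = 2mn, c = m² + n²
m = 61, n = 18
a = 61² - 18² = 3721 - 324 = 3397
b = 2 × 61 × 18 = 2196
c = 61² + 18² = 3721 + 324 = 4045
Verification: 3397² + 2196² = 11539609 + 4822416 = 16362025 = 4045² ✓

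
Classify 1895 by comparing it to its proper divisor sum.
deficient

Proper divisors of 1895: sum = 1 + 5 + 379 = 385
Since 385 < 1895, 1895 is deficient.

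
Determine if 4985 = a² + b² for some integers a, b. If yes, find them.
19² + 68² (a=19, b=68)

Factorization: 4985 = 5 × 997
By Fermat: n is sum of two squares iff every prime p ≡ 3 (mod 4) appears to even power.
All primes ≡ 3 (mod 4) appear to even power.
Search a = 0, 1, 2, … for 4985 - a² a perfect square: first hit at a = 19: 4985 - 361 = 4624 = 68².
4985 = 19² + 68² = 361 + 4624 ✓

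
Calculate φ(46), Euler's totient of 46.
22

46 = 2 × 23
φ(n) = n × ∏(1 - 1/p) for each prime p dividing n
φ(46) = 46 × (1 - 1/2) × (1 - 1/23) = 22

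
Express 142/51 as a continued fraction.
[2; 1, 3, 1, 1, 1, 3]

Euclidean algorithm steps:
142 = 2 × 51 + 40
51 = 1 × 40 + 11
40 = 3 × 11 + 7
11 = 1 × 7 + 4
7 = 1 × 4 + 3
4 = 1 × 3 + 1
3 = 3 × 1 + 0
Continued fraction: [2; 1, 3, 1, 1, 1, 3]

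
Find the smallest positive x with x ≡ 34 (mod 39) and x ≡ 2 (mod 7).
268

Using Chinese Remainder Theorem:
M = 39 × 7 = 273
M1 = 7, M2 = 39
y1 = 7^(-1) mod 39 = 28
y2 = 39^(-1) mod 7 = 2
x = (34×7×28 + 2×39×2) mod 273 = 268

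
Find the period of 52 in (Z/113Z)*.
56

113 is prime, so ord(52) divides φ(113) = 112.
Divisors of 112: 1, 2, 4, 7, 8, 14, 16, 28, 56, 112.
Repeated squaring: 52^1 ≡ 52, 52^2 ≡ 105, 52^4 ≡ 64, 52^8 ≡ 28, 52^16 ≡ 106, 52^32 ≡ 49, 52^64 ≡ 28 (mod 113).
Test 52^d mod 113 for each divisor d in increasing order:
52^1 ≡ 52
52^2 ≡ 105
52^4 ≡ 64
52^7 = 52^4·52^2·52^1 ≡ 44
52^8 ≡ 28
52^14 = 52^8·52^4·52^2 ≡ 15
52^16 ≡ 106
52^28 = 52^16·52^8·52^4 ≡ 112
52^56 = 52^32·52^16·52^8 ≡ 1  ← first divisor giving 1
The order is 56.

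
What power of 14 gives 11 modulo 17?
15

Baby-step giant-step with step n = ⌈√17⌉ = 5.
Baby steps 14^j mod 17 (j:value) for j=0..4: 0:1, 1:14, 2:9, 3:7, 4:13.
Giant-step multiplier: 14^(-5) ≡ 14^(16-5) = 14^11 ≡ 10 (mod 17).
Giant steps γ_i = 11·10^i mod 17: γ_0=11, γ_1=8, γ_2=12, γ_3=1 (in table at j=0).
x = i·n + j = 3·5 + 0 = 15.
Check: 14^15 ≡ 11 (mod 17).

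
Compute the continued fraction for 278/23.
[12; 11, 2]

Euclidean algorithm steps:
278 = 12 × 23 + 2
23 = 11 × 2 + 1
2 = 2 × 1 + 0
Continued fraction: [12; 11, 2]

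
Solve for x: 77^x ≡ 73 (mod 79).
50

Baby-step giant-step with step n = ⌈√79⌉ = 9.
Baby steps 77^j mod 79 (j:value) for j=0..8: 0:1, 1:77, 2:4, 3:71, 4:16, 5:47, 6:64, 7:30, 8:19.
Giant-step multiplier: 77^(-9) ≡ 77^(78-9) = 77^69 ≡ 27 (mod 79).
Giant steps γ_i = 73·27^i mod 79: γ_0=73, γ_1=75, γ_2=50, γ_3=7, γ_4=31, γ_5=47 (in table at j=5).
x = i·n + j = 5·9 + 5 = 50.
Check: 77^50 ≡ 73 (mod 79).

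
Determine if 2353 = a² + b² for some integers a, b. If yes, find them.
7² + 48² (a=7, b=48)

Factorization: 2353 = 13 × 181
By Fermat: n is sum of two squares iff every prime p ≡ 3 (mod 4) appears to even power.
All primes ≡ 3 (mod 4) appear to even power.
Search a = 0, 1, 2, … for 2353 - a² a perfect square: first hit at a = 7: 2353 - 49 = 2304 = 48².
2353 = 7² + 48² = 49 + 2304 ✓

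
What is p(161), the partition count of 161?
118159068427

p(n) counts ways to write n as a sum of positive integers (order ignored).
Euler's pentagonal recurrence: p(k) = p(k-1) + p(k-2) - p(k-5) - p(k-7) + p(k-12) + p(k-15) - ... (offsets j(3j∓1)/2, signs ++--, p(0)=1, p(<0)=0).
DP table for k = 0..160: p(0)=1, p(1)=1, p(2)=2, p(3)=3, p(4)=5, p(5)=7, p(6)=11, p(7)=15, p(8)=22, p(9)=30, p(10)=42, p(11)=56, p(12)=77, p(13)=101, p(14)=135, p(15)=176, p(16)=231, p(17)=297, p(18)=385, p(19)=490, p(20)=627, p(21)=792, p(22)=1002, p(23)=1255, p(24)=1575, p(25)=1958, p(26)=2436, p(27)=3010, p(28)=3718, p(29)=4565, p(30)=5604, p(31)=6842, p(32)=8349, p(33)=10143, p(34)=12310, p(35)=14883, p(36)=17977, p(37)=21637, p(38)=26015, p(39)=31185, p(40)=37338, p(41)=44583, p(42)=53174, p(43)=63261, p(44)=75175, p(45)=89134, p(46)=105558, p(47)=124754, p(48)=147273, p(49)=173525, p(50)=204226, p(51)=239943, p(52)=281589, p(53)=329931, p(54)=386155, p(55)=451276, p(56)=526823, p(57)=614154, p(58)=715220, p(59)=831820, p(60)=966467, p(61)=1121505, p(62)=1300156, p(63)=1505499, p(64)=1741630, p(65)=2012558, p(66)=2323520, p(67)=2679689, p(68)=3087735, p(69)=3554345, p(70)=4087968, p(71)=4697205, p(72)=5392783, p(73)=6185689, p(74)=7089500, p(75)=8118264, p(76)=9289091, p(77)=10619863, p(78)=12132164, p(79)=13848650, p(80)=15796476, p(81)=18004327, p(82)=20506255, p(83)=23338469, p(84)=26543660, p(85)=30167357, p(86)=34262962, p(87)=38887673, p(88)=44108109, p(89)=49995925, p(90)=56634173, p(91)=64112359, p(92)=72533807, p(93)=82010177, p(94)=92669720, p(95)=104651419, p(96)=118114304, p(97)=133230930, p(98)=150198136, p(99)=169229875, p(100)=190569292, p(101)=214481126, p(102)=241265379, p(103)=271248950, p(104)=304801365, p(105)=342325709, p(106)=384276336, p(107)=431149389, p(108)=483502844, p(109)=541946240, p(110)=607163746, p(111)=679903203, p(112)=761002156, p(113)=851376628, p(114)=952050665, p(115)=1064144451, p(116)=1188908248, p(117)=1327710076, p(118)=1482074143, p(119)=1653668665, p(120)=1844349560, p(121)=2056148051, p(122)=2291320912, p(123)=2552338241, p(124)=2841940500, p(125)=3163127352, p(126)=3519222692, p(127)=3913864295, p(128)=4351078600, p(129)=4835271870, p(130)=5371315400, p(131)=5964539504, p(132)=6620830889, p(133)=7346629512, p(134)=8149040695, p(135)=9035836076, p(136)=10015581680, p(137)=11097645016, p(138)=12292341831, p(139)=13610949895, p(140)=15065878135, p(141)=16670689208, p(142)=18440293320, p(143)=20390982757, p(144)=22540654445, p(145)=24908858009, p(146)=27517052599, p(147)=30388671978, p(148)=33549419497, p(149)=37027355200, p(150)=40853235313, p(151)=45060624582, p(152)=49686288421, p(153)=54770336324, p(154)=60356673280, p(155)=66493182097, p(156)=73232243759, p(157)=80630964769, p(158)=88751778802, p(159)=97662728555, p(160)=107438159466.
Final step: p(161) = p(160) + p(159) - p(156) - p(154) + p(149) + p(146) - p(139) - p(135) + p(126) + p(121) - p(110) - p(104) + p(91) + p(84) - p(69) - p(61) + p(44) + p(35) - p(16) - p(6)
= 107438159466 + 97662728555 - 73232243759 - 60356673280 + 37027355200 + 27517052599 - 13610949895 - 9035836076 + 3519222692 + 2056148051 - 607163746 - 304801365 + 64112359 + 26543660 - 3554345 - 1121505 + 75175 + 14883 - 231 - 11
= 118159068427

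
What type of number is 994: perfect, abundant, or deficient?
deficient

Proper divisors of 994: sum = 1 + 2 + 7 + 14 + 71 + 142 + 497 = 734
Since 734 < 994, 994 is deficient.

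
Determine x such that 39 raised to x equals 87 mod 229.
53

Baby-step giant-step with step n = ⌈√229⌉ = 16.
Baby steps 39^j mod 229 (j:value) for j=0..15: 0:1, 1:39, 2:147, 3:8, 4:83, 5:31, 6:64, 7:206, 8:19, 9:54, 10:45, 11:152, 12:203, 13:131, 14:71, 15:21.
Giant-step multiplier: 39^(-16) ≡ 39^(228-16) = 39^212 ≡ 144 (mod 229).
Giant steps γ_i = 87·144^i mod 229: γ_0=87, γ_1=162, γ_2=199, γ_3=31 (in table at j=5).
x = i·n + j = 3·16 + 5 = 53.
Check: 39^53 ≡ 87 (mod 229).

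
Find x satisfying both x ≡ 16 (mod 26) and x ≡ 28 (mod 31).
276

Using Chinese Remainder Theorem:
M = 26 × 31 = 806
M1 = 31, M2 = 26
y1 = 31^(-1) mod 26 = 21
y2 = 26^(-1) mod 31 = 6
x = (16×31×21 + 28×26×6) mod 806 = 276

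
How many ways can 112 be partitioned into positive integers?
761002156

p(n) counts ways to write n as a sum of positive integers (order ignored).
Euler's pentagonal recurrence: p(k) = p(k-1) + p(k-2) - p(k-5) - p(k-7) + p(k-12) + p(k-15) - ... (offsets j(3j∓1)/2, signs ++--, p(0)=1, p(<0)=0).
DP table for k = 0..111: p(0)=1, p(1)=1, p(2)=2, p(3)=3, p(4)=5, p(5)=7, p(6)=11, p(7)=15, p(8)=22, p(9)=30, p(10)=42, p(11)=56, p(12)=77, p(13)=101, p(14)=135, p(15)=176, p(16)=231, p(17)=297, p(18)=385, p(19)=490, p(20)=627, p(21)=792, p(22)=1002, p(23)=1255, p(24)=1575, p(25)=1958, p(26)=2436, p(27)=3010, p(28)=3718, p(29)=4565, p(30)=5604, p(31)=6842, p(32)=8349, p(33)=10143, p(34)=12310, p(35)=14883, p(36)=17977, p(37)=21637, p(38)=26015, p(39)=31185, p(40)=37338, p(41)=44583, p(42)=53174, p(43)=63261, p(44)=75175, p(45)=89134, p(46)=105558, p(47)=124754, p(48)=147273, p(49)=173525, p(50)=204226, p(51)=239943, p(52)=281589, p(53)=329931, p(54)=386155, p(55)=451276, p(56)=526823, p(57)=614154, p(58)=715220, p(59)=831820, p(60)=966467, p(61)=1121505, p(62)=1300156, p(63)=1505499, p(64)=1741630, p(65)=2012558, p(66)=2323520, p(67)=2679689, p(68)=3087735, p(69)=3554345, p(70)=4087968, p(71)=4697205, p(72)=5392783, p(73)=6185689, p(74)=7089500, p(75)=8118264, p(76)=9289091, p(77)=10619863, p(78)=12132164, p(79)=13848650, p(80)=15796476, p(81)=18004327, p(82)=20506255, p(83)=23338469, p(84)=26543660, p(85)=30167357, p(86)=34262962, p(87)=38887673, p(88)=44108109, p(89)=49995925, p(90)=56634173, p(91)=64112359, p(92)=72533807, p(93)=82010177, p(94)=92669720, p(95)=104651419, p(96)=118114304, p(97)=133230930, p(98)=150198136, p(99)=169229875, p(100)=190569292, p(101)=214481126, p(102)=241265379, p(103)=271248950, p(104)=304801365, p(105)=342325709, p(106)=384276336, p(107)=431149389, p(108)=483502844, p(109)=541946240, p(110)=607163746, p(111)=679903203.
Final step: p(112) = p(111) + p(110) - p(107) - p(105) + p(100) + p(97) - p(90) - p(86) + p(77) + p(72) - p(61) - p(55) + p(42) + p(35) - p(20) - p(12)
= 679903203 + 607163746 - 431149389 - 342325709 + 190569292 + 133230930 - 56634173 - 34262962 + 10619863 + 5392783 - 1121505 - 451276 + 53174 + 14883 - 627 - 77
= 761002156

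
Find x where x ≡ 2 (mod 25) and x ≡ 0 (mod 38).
152

Using Chinese Remainder Theorem:
M = 25 × 38 = 950
M1 = 38, M2 = 25
y1 = 38^(-1) mod 25 = 2
y2 = 25^(-1) mod 38 = 35
x = (2×38×2 + 0×25×35) mod 950 = 152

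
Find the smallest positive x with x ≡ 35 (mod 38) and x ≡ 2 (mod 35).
947

Using Chinese Remainder Theorem:
M = 38 × 35 = 1330
M1 = 35, M2 = 38
y1 = 35^(-1) mod 38 = 25
y2 = 38^(-1) mod 35 = 12
x = (35×35×25 + 2×38×12) mod 1330 = 947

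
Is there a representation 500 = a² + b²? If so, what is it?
4² + 22² (a=4, b=22)

Factorization: 500 = 2^2 × 5^3
By Fermat: n is sum of two squares iff every prime p ≡ 3 (mod 4) appears to even power.
All primes ≡ 3 (mod 4) appear to even power.
Search a = 0, 1, 2, … for 500 - a² a perfect square: first hit at a = 4: 500 - 16 = 484 = 22².
500 = 4² + 22² = 16 + 484 ✓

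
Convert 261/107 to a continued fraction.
[2; 2, 3, 1, 1, 1, 1, 2]

Euclidean algorithm steps:
261 = 2 × 107 + 47
107 = 2 × 47 + 13
47 = 3 × 13 + 8
13 = 1 × 8 + 5
8 = 1 × 5 + 3
5 = 1 × 3 + 2
3 = 1 × 2 + 1
2 = 2 × 1 + 0
Continued fraction: [2; 2, 3, 1, 1, 1, 1, 2]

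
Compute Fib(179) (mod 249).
89

Matrix identity: Q^n = [[F_(n+1), F_n], [F_n, F_(n-1)]] with Q = [[1,1],[1,0]].
n = 179 = 10110011₂. Square-and-multiply, entries mod 249:
Q^1 = [[1,1],[1,0]]
Q^2 = (Q^1)² = [[2,1],[1,1]]
Q^5 = (Q^2)²·Q = [[8,5],[5,3]]
Q^11 = (Q^5)²·Q = [[144,89],[89,55]]
Q^22 = (Q^11)² = [[22,32],[32,239]]
Q^44 = (Q^22)² = [[14,135],[135,128]]
Q^89 = (Q^44)²·Q = [[241,244],[244,246]]
Q^179 = (Q^89)²·Q = [[144,89],[89,55]]
F_179 mod 249 = Q^179[0][1] = 89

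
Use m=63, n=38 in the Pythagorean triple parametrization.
(2525, 4788, 5413)

Euclid's formula: a = m² - n², b = 2mn, c = m² + n²
m = 63, n = 38
a = 63² - 38² = 3969 - 1444 = 2525
b = 2 × 63 × 38 = 4788
c = 63² + 38² = 3969 + 1444 = 5413
Verification: 2525² + 4788² = 6375625 + 22924944 = 29300569 = 5413² ✓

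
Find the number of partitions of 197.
3068829878530

p(n) counts ways to write n as a sum of positive integers (order ignored).
Euler's pentagonal recurrence: p(k) = p(k-1) + p(k-2) - p(k-5) - p(k-7) + p(k-12) + p(k-15) - ... (offsets j(3j∓1)/2, signs ++--, p(0)=1, p(<0)=0).
DP table for k = 0..196: p(0)=1, p(1)=1, p(2)=2, p(3)=3, p(4)=5, p(5)=7, p(6)=11, p(7)=15, p(8)=22, p(9)=30, p(10)=42, p(11)=56, p(12)=77, p(13)=101, p(14)=135, p(15)=176, p(16)=231, p(17)=297, p(18)=385, p(19)=490, p(20)=627, p(21)=792, p(22)=1002, p(23)=1255, p(24)=1575, p(25)=1958, p(26)=2436, p(27)=3010, p(28)=3718, p(29)=4565, p(30)=5604, p(31)=6842, p(32)=8349, p(33)=10143, p(34)=12310, p(35)=14883, p(36)=17977, p(37)=21637, p(38)=26015, p(39)=31185, p(40)=37338, p(41)=44583, p(42)=53174, p(43)=63261, p(44)=75175, p(45)=89134, p(46)=105558, p(47)=124754, p(48)=147273, p(49)=173525, p(50)=204226, p(51)=239943, p(52)=281589, p(53)=329931, p(54)=386155, p(55)=451276, p(56)=526823, p(57)=614154, p(58)=715220, p(59)=831820, p(60)=966467, p(61)=1121505, p(62)=1300156, p(63)=1505499, p(64)=1741630, p(65)=2012558, p(66)=2323520, p(67)=2679689, p(68)=3087735, p(69)=3554345, p(70)=4087968, p(71)=4697205, p(72)=5392783, p(73)=6185689, p(74)=7089500, p(75)=8118264, p(76)=9289091, p(77)=10619863, p(78)=12132164, p(79)=13848650, p(80)=15796476, p(81)=18004327, p(82)=20506255, p(83)=23338469, p(84)=26543660, p(85)=30167357, p(86)=34262962, p(87)=38887673, p(88)=44108109, p(89)=49995925, p(90)=56634173, p(91)=64112359, p(92)=72533807, p(93)=82010177, p(94)=92669720, p(95)=104651419, p(96)=118114304, p(97)=133230930, p(98)=150198136, p(99)=169229875, p(100)=190569292, p(101)=214481126, p(102)=241265379, p(103)=271248950, p(104)=304801365, p(105)=342325709, p(106)=384276336, p(107)=431149389, p(108)=483502844, p(109)=541946240, p(110)=607163746, p(111)=679903203, p(112)=761002156, p(113)=851376628, p(114)=952050665, p(115)=1064144451, p(116)=1188908248, p(117)=1327710076, p(118)=1482074143, p(119)=1653668665, p(120)=1844349560, p(121)=2056148051, p(122)=2291320912, p(123)=2552338241, p(124)=2841940500, p(125)=3163127352, p(126)=3519222692, p(127)=3913864295, p(128)=4351078600, p(129)=4835271870, p(130)=5371315400, p(131)=5964539504, p(132)=6620830889, p(133)=7346629512, p(134)=8149040695, p(135)=9035836076, p(136)=10015581680, p(137)=11097645016, p(138)=12292341831, p(139)=13610949895, p(140)=15065878135, p(141)=16670689208, p(142)=18440293320, p(143)=20390982757, p(144)=22540654445, p(145)=24908858009, p(146)=27517052599, p(147)=30388671978, p(148)=33549419497, p(149)=37027355200, p(150)=40853235313, p(151)=45060624582, p(152)=49686288421, p(153)=54770336324, p(154)=60356673280, p(155)=66493182097, p(156)=73232243759, p(157)=80630964769, p(158)=88751778802, p(159)=97662728555, p(160)=107438159466, p(161)=118159068427, p(162)=129913904637, p(163)=142798995930, p(164)=156919475295, p(165)=172389800255, p(166)=189334822579, p(167)=207890420102, p(168)=228204732751, p(169)=250438925115, p(170)=274768617130, p(171)=301384802048, p(172)=330495499613, p(173)=362326859895, p(174)=397125074750, p(175)=435157697830, p(176)=476715857290, p(177)=522115831195, p(178)=571701605655, p(179)=625846753120, p(180)=684957390936, p(181)=749474411781, p(182)=819876908323, p(183)=896684817527, p(184)=980462880430, p(185)=1071823774337, p(186)=1171432692373, p(187)=1280011042268, p(188)=1398341745571, p(189)=1527273599625, p(190)=1667727404093, p(191)=1820701100652, p(192)=1987276856363, p(193)=2168627105469, p(194)=2366022741845, p(195)=2580840212973, p(196)=2814570987591.
Final step: p(197) = p(196) + p(195) - p(192) - p(190) + p(185) + p(182) - p(175) - p(171) + p(162) + p(157) - p(146) - p(140) + p(127) + p(120) - p(105) - p(97) + p(80) + p(71) - p(52) - p(42) + p(21) + p(10)
= 2814570987591 + 2580840212973 - 1987276856363 - 1667727404093 + 1071823774337 + 819876908323 - 435157697830 - 301384802048 + 129913904637 + 80630964769 - 27517052599 - 15065878135 + 3913864295 + 1844349560 - 342325709 - 133230930 + 15796476 + 4697205 - 281589 - 53174 + 792 + 42
= 3068829878530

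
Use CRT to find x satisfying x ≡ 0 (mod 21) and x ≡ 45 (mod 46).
735

Using Chinese Remainder Theorem:
M = 21 × 46 = 966
M1 = 46, M2 = 21
y1 = 46^(-1) mod 21 = 16
y2 = 21^(-1) mod 46 = 11
x = (0×46×16 + 45×21×11) mod 966 = 735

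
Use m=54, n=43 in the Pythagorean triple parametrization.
(1067, 4644, 4765)

Euclid's formula: a = m² - n², b = 2mn, c = m² + n²
m = 54, n = 43
a = 54² - 43² = 2916 - 1849 = 1067
b = 2 × 54 × 43 = 4644
c = 54² + 43² = 2916 + 1849 = 4765
Verification: 1067² + 4644² = 1138489 + 21566736 = 22705225 = 4765² ✓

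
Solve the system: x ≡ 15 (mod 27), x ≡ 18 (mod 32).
690

Using Chinese Remainder Theorem:
M = 27 × 32 = 864
M1 = 32, M2 = 27
y1 = 32^(-1) mod 27 = 11
y2 = 27^(-1) mod 32 = 19
x = (15×32×11 + 18×27×19) mod 864 = 690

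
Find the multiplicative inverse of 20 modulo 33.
5

gcd(20, 33) = 1, so the inverse exists.
Extended Euclidean algorithm on (33, 20):
33 = 1 × 20 + 13  ⟹  13 = (1)·33 + (-1)·20
20 = 1 × 13 + 7  ⟹  7 = (-1)·33 + (2)·20
13 = 1 × 7 + 6  ⟹  6 = (2)·33 + (-3)·20
7 = 1 × 6 + 1  ⟹  1 = (-3)·33 + (5)·20
So (5)·20 ≡ 1 (mod 33), i.e. 20^(-1) ≡ 5 (mod 33).
Check: 20 × 5 = 100 ≡ 1 (mod 33)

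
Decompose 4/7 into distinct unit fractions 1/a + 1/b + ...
1/2 + 1/14

Greedy algorithm:
4/7: ceiling(7/4) = 2, use 1/2
1/14: ceiling(14/1) = 14, use 1/14
Result: 4/7 = 1/2 + 1/14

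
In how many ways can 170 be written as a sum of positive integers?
274768617130

p(n) counts ways to write n as a sum of positive integers (order ignored).
Euler's pentagonal recurrence: p(k) = p(k-1) + p(k-2) - p(k-5) - p(k-7) + p(k-12) + p(k-15) - ... (offsets j(3j∓1)/2, signs ++--, p(0)=1, p(<0)=0).
DP table for k = 0..169: p(0)=1, p(1)=1, p(2)=2, p(3)=3, p(4)=5, p(5)=7, p(6)=11, p(7)=15, p(8)=22, p(9)=30, p(10)=42, p(11)=56, p(12)=77, p(13)=101, p(14)=135, p(15)=176, p(16)=231, p(17)=297, p(18)=385, p(19)=490, p(20)=627, p(21)=792, p(22)=1002, p(23)=1255, p(24)=1575, p(25)=1958, p(26)=2436, p(27)=3010, p(28)=3718, p(29)=4565, p(30)=5604, p(31)=6842, p(32)=8349, p(33)=10143, p(34)=12310, p(35)=14883, p(36)=17977, p(37)=21637, p(38)=26015, p(39)=31185, p(40)=37338, p(41)=44583, p(42)=53174, p(43)=63261, p(44)=75175, p(45)=89134, p(46)=105558, p(47)=124754, p(48)=147273, p(49)=173525, p(50)=204226, p(51)=239943, p(52)=281589, p(53)=329931, p(54)=386155, p(55)=451276, p(56)=526823, p(57)=614154, p(58)=715220, p(59)=831820, p(60)=966467, p(61)=1121505, p(62)=1300156, p(63)=1505499, p(64)=1741630, p(65)=2012558, p(66)=2323520, p(67)=2679689, p(68)=3087735, p(69)=3554345, p(70)=4087968, p(71)=4697205, p(72)=5392783, p(73)=6185689, p(74)=7089500, p(75)=8118264, p(76)=9289091, p(77)=10619863, p(78)=12132164, p(79)=13848650, p(80)=15796476, p(81)=18004327, p(82)=20506255, p(83)=23338469, p(84)=26543660, p(85)=30167357, p(86)=34262962, p(87)=38887673, p(88)=44108109, p(89)=49995925, p(90)=56634173, p(91)=64112359, p(92)=72533807, p(93)=82010177, p(94)=92669720, p(95)=104651419, p(96)=118114304, p(97)=133230930, p(98)=150198136, p(99)=169229875, p(100)=190569292, p(101)=214481126, p(102)=241265379, p(103)=271248950, p(104)=304801365, p(105)=342325709, p(106)=384276336, p(107)=431149389, p(108)=483502844, p(109)=541946240, p(110)=607163746, p(111)=679903203, p(112)=761002156, p(113)=851376628, p(114)=952050665, p(115)=1064144451, p(116)=1188908248, p(117)=1327710076, p(118)=1482074143, p(119)=1653668665, p(120)=1844349560, p(121)=2056148051, p(122)=2291320912, p(123)=2552338241, p(124)=2841940500, p(125)=3163127352, p(126)=3519222692, p(127)=3913864295, p(128)=4351078600, p(129)=4835271870, p(130)=5371315400, p(131)=5964539504, p(132)=6620830889, p(133)=7346629512, p(134)=8149040695, p(135)=9035836076, p(136)=10015581680, p(137)=11097645016, p(138)=12292341831, p(139)=13610949895, p(140)=15065878135, p(141)=16670689208, p(142)=18440293320, p(143)=20390982757, p(144)=22540654445, p(145)=24908858009, p(146)=27517052599, p(147)=30388671978, p(148)=33549419497, p(149)=37027355200, p(150)=40853235313, p(151)=45060624582, p(152)=49686288421, p(153)=54770336324, p(154)=60356673280, p(155)=66493182097, p(156)=73232243759, p(157)=80630964769, p(158)=88751778802, p(159)=97662728555, p(160)=107438159466, p(161)=118159068427, p(162)=129913904637, p(163)=142798995930, p(164)=156919475295, p(165)=172389800255, p(166)=189334822579, p(167)=207890420102, p(168)=228204732751, p(169)=250438925115.
Final step: p(170) = p(169) + p(168) - p(165) - p(163) + p(158) + p(155) - p(148) - p(144) + p(135) + p(130) - p(119) - p(113) + p(100) + p(93) - p(78) - p(70) + p(53) + p(44) - p(25) - p(15)
= 250438925115 + 228204732751 - 172389800255 - 142798995930 + 88751778802 + 66493182097 - 33549419497 - 22540654445 + 9035836076 + 5371315400 - 1653668665 - 851376628 + 190569292 + 82010177 - 12132164 - 4087968 + 329931 + 75175 - 1958 - 176
= 274768617130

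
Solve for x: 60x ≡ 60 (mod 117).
x ≡ 1 (mod 39)

gcd(60, 117) = 3, which divides 60, so solutions exist.
Divide through by 3: 20x ≡ 20 (mod 39).
Find 20^(-1) mod 39 by the extended Euclidean algorithm:
39 = 1 × 20 + 19  ⟹  19 = (1)·39 + (-1)·20
20 = 1 × 19 + 1  ⟹  1 = (-1)·39 + (2)·20
So (2)·20 ≡ 1 (mod 39), i.e. 20^(-1) ≡ 2 (mod 39).
x ≡ 2 × 20 = 40 ≡ 1 (mod 39).
Check: 60 × 1 = 60 ≡ 60 (mod 117).
x ≡ 1 (mod 39), giving 3 solutions mod 117.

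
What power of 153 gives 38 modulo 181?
8

Baby-step giant-step with step n = ⌈√181⌉ = 14.
Baby steps 153^j mod 181 (j:value) for j=0..13: 0:1, 1:153, 2:60, 3:130, 4:161, 5:17, 6:67, 7:115, 8:38, 9:22, 10:108, 11:53, 12:145, 13:103.
h = 38 is already in the table at j=8, so x = 8.
Check: 153^8 ≡ 38 (mod 181).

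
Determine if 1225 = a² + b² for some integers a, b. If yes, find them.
0² + 35² (a=0, b=35)

Factorization: 1225 = 5^2 × 7^2
By Fermat: n is sum of two squares iff every prime p ≡ 3 (mod 4) appears to even power.
All primes ≡ 3 (mod 4) appear to even power.
Search a = 0, 1, 2, … for 1225 - a² a perfect square: first hit at a = 0: 1225 - 0 = 1225 = 35².
1225 = 0² + 35² = 0 + 1225 ✓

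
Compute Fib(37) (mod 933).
581

Matrix identity: Q^n = [[F_(n+1), F_n], [F_n, F_(n-1)]] with Q = [[1,1],[1,0]].
n = 37 = 100101₂. Square-and-multiply, entries mod 933:
Q^1 = [[1,1],[1,0]]
Q^2 = (Q^1)² = [[2,1],[1,1]]
Q^4 = (Q^2)² = [[5,3],[3,2]]
Q^9 = (Q^4)²·Q = [[55,34],[34,21]]
Q^18 = (Q^9)² = [[449,718],[718,664]]
Q^37 = (Q^18)²·Q = [[134,581],[581,486]]
F_37 mod 933 = Q^37[0][1] = 581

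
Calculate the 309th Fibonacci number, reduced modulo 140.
54

Matrix identity: Q^n = [[F_(n+1), F_n], [F_n, F_(n-1)]] with Q = [[1,1],[1,0]].
n = 309 = 100110101₂. Square-and-multiply, entries mod 140:
Q^1 = [[1,1],[1,0]]
Q^2 = (Q^1)² = [[2,1],[1,1]]
Q^4 = (Q^2)² = [[5,3],[3,2]]
Q^9 = (Q^4)²·Q = [[55,34],[34,21]]
Q^19 = (Q^9)²·Q = [[45,121],[121,64]]
Q^38 = (Q^19)² = [[6,29],[29,117]]
Q^77 = (Q^38)²·Q = [[104,37],[37,67]]
Q^154 = (Q^77)² = [[5,27],[27,118]]
Q^309 = (Q^154)²·Q = [[15,54],[54,101]]
F_309 mod 140 = Q^309[0][1] = 54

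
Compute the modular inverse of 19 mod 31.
18

gcd(19, 31) = 1, so the inverse exists.
Extended Euclidean algorithm on (31, 19):
31 = 1 × 19 + 12  ⟹  12 = (1)·31 + (-1)·19
19 = 1 × 12 + 7  ⟹  7 = (-1)·31 + (2)·19
12 = 1 × 7 + 5  ⟹  5 = (2)·31 + (-3)·19
7 = 1 × 5 + 2  ⟹  2 = (-3)·31 + (5)·19
5 = 2 × 2 + 1  ⟹  1 = (8)·31 + (-13)·19
So (-13)·19 ≡ 1 (mod 31), i.e. 19^(-1) ≡ -13 ≡ 18 (mod 31).
Check: 19 × 18 = 342 ≡ 1 (mod 31)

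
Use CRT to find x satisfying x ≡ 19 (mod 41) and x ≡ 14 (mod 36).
1454

Using Chinese Remainder Theorem:
M = 41 × 36 = 1476
M1 = 36, M2 = 41
y1 = 36^(-1) mod 41 = 8
y2 = 41^(-1) mod 36 = 29
x = (19×36×8 + 14×41×29) mod 1476 = 1454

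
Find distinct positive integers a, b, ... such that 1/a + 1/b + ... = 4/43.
1/11 + 1/473

Greedy algorithm:
4/43: ceiling(43/4) = 11, use 1/11
1/473: ceiling(473/1) = 473, use 1/473
Result: 4/43 = 1/11 + 1/473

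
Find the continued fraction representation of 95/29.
[3; 3, 1, 1, 1, 2]

Euclidean algorithm steps:
95 = 3 × 29 + 8
29 = 3 × 8 + 5
8 = 1 × 5 + 3
5 = 1 × 3 + 2
3 = 1 × 2 + 1
2 = 2 × 1 + 0
Continued fraction: [3; 3, 1, 1, 1, 2]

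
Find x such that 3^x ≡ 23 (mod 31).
27

Baby-step giant-step with step n = ⌈√31⌉ = 6.
Baby steps 3^j mod 31 (j:value) for j=0..5: 0:1, 1:3, 2:9, 3:27, 4:19, 5:26.
Giant-step multiplier: 3^(-6) ≡ 3^(30-6) = 3^24 ≡ 2 (mod 31).
Giant steps γ_i = 23·2^i mod 31: γ_0=23, γ_1=15, γ_2=30, γ_3=29, γ_4=27 (in table at j=3).
x = i·n + j = 4·6 + 3 = 27.
Check: 3^27 ≡ 23 (mod 31).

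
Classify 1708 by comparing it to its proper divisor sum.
abundant

Proper divisors of 1708: sum = 1 + 2 + 4 + 7 + 14 + 28 + 61 + 122 + 244 + 427 + 854 = 1764
Since 1764 > 1708, 1708 is abundant.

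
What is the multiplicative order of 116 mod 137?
136

137 is prime, so ord(116) divides φ(137) = 136.
Divisors of 136: 1, 2, 4, 8, 17, 34, 68, 136.
Repeated squaring: 116^1 ≡ 116, 116^2 ≡ 30, 116^4 ≡ 78, 116^8 ≡ 56, 116^16 ≡ 122, 116^32 ≡ 88, 116^64 ≡ 72, 116^128 ≡ 115 (mod 137).
Test 116^d mod 137 for each divisor d in increasing order:
116^1 ≡ 116
116^2 ≡ 30
116^4 ≡ 78
116^8 ≡ 56
116^17 = 116^16·116^1 ≡ 41
116^34 = 116^32·116^2 ≡ 37
116^68 = 116^64·116^4 ≡ 136
116^136 = 116^128·116^8 ≡ 1  ← first divisor giving 1
The order is 136.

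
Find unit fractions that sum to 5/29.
1/6 + 1/174

Greedy algorithm:
5/29: ceiling(29/5) = 6, use 1/6
1/174: ceiling(174/1) = 174, use 1/174
Result: 5/29 = 1/6 + 1/174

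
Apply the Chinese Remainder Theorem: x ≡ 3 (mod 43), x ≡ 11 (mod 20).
691

Using Chinese Remainder Theorem:
M = 43 × 20 = 860
M1 = 20, M2 = 43
y1 = 20^(-1) mod 43 = 28
y2 = 43^(-1) mod 20 = 7
x = (3×20×28 + 11×43×7) mod 860 = 691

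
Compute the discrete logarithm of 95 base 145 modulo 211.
86

Baby-step giant-step with step n = ⌈√211⌉ = 15.
Baby steps 145^j mod 211 (j:value) for j=0..14: 0:1, 1:145, 2:136, 3:97, 4:139, 5:110, 6:125, 7:190, 8:120, 9:98, 10:73, 11:35, 12:11, 13:118, 14:19.
Giant-step multiplier: 145^(-15) ≡ 145^(210-15) = 145^195 ≡ 88 (mod 211).
Giant steps γ_i = 95·88^i mod 211: γ_0=95, γ_1=131, γ_2=134, γ_3=187, γ_4=209, γ_5=35 (in table at j=11).
x = i·n + j = 5·15 + 11 = 86.
Check: 145^86 ≡ 95 (mod 211).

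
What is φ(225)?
120

225 = 3^2 × 5^2
φ(n) = n × ∏(1 - 1/p) for each prime p dividing n
φ(225) = 225 × (1 - 1/3) × (1 - 1/5) = 120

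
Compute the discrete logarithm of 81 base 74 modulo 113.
44

Baby-step giant-step with step n = ⌈√113⌉ = 11.
Baby steps 74^j mod 113 (j:value) for j=0..10: 0:1, 1:74, 2:52, 3:6, 4:105, 5:86, 6:36, 7:65, 8:64, 9:103, 10:51.
Giant-step multiplier: 74^(-11) ≡ 74^(112-11) = 74^101 ≡ 108 (mod 113).
Giant steps γ_i = 81·108^i mod 113: γ_0=81, γ_1=47, γ_2=104, γ_3=45, γ_4=1 (in table at j=0).
x = i·n + j = 4·11 + 0 = 44.
Check: 74^44 ≡ 81 (mod 113).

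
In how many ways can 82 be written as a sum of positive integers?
20506255

p(n) counts ways to write n as a sum of positive integers (order ignored).
Euler's pentagonal recurrence: p(k) = p(k-1) + p(k-2) - p(k-5) - p(k-7) + p(k-12) + p(k-15) - ... (offsets j(3j∓1)/2, signs ++--, p(0)=1, p(<0)=0).
DP table for k = 0..81: p(0)=1, p(1)=1, p(2)=2, p(3)=3, p(4)=5, p(5)=7, p(6)=11, p(7)=15, p(8)=22, p(9)=30, p(10)=42, p(11)=56, p(12)=77, p(13)=101, p(14)=135, p(15)=176, p(16)=231, p(17)=297, p(18)=385, p(19)=490, p(20)=627, p(21)=792, p(22)=1002, p(23)=1255, p(24)=1575, p(25)=1958, p(26)=2436, p(27)=3010, p(28)=3718, p(29)=4565, p(30)=5604, p(31)=6842, p(32)=8349, p(33)=10143, p(34)=12310, p(35)=14883, p(36)=17977, p(37)=21637, p(38)=26015, p(39)=31185, p(40)=37338, p(41)=44583, p(42)=53174, p(43)=63261, p(44)=75175, p(45)=89134, p(46)=105558, p(47)=124754, p(48)=147273, p(49)=173525, p(50)=204226, p(51)=239943, p(52)=281589, p(53)=329931, p(54)=386155, p(55)=451276, p(56)=526823, p(57)=614154, p(58)=715220, p(59)=831820, p(60)=966467, p(61)=1121505, p(62)=1300156, p(63)=1505499, p(64)=1741630, p(65)=2012558, p(66)=2323520, p(67)=2679689, p(68)=3087735, p(69)=3554345, p(70)=4087968, p(71)=4697205, p(72)=5392783, p(73)=6185689, p(74)=7089500, p(75)=8118264, p(76)=9289091, p(77)=10619863, p(78)=12132164, p(79)=13848650, p(80)=15796476, p(81)=18004327.
Final step: p(82) = p(81) + p(80) - p(77) - p(75) + p(70) + p(67) - p(60) - p(56) + p(47) + p(42) - p(31) - p(25) + p(12) + p(5)
= 18004327 + 15796476 - 10619863 - 8118264 + 4087968 + 2679689 - 966467 - 526823 + 124754 + 53174 - 6842 - 1958 + 77 + 7
= 20506255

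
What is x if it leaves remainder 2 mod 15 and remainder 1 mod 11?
122

Using Chinese Remainder Theorem:
M = 15 × 11 = 165
M1 = 11, M2 = 15
y1 = 11^(-1) mod 15 = 11
y2 = 15^(-1) mod 11 = 3
x = (2×11×11 + 1×15×3) mod 165 = 122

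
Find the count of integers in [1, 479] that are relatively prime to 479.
478

479 = 479
φ(n) = n × ∏(1 - 1/p) for each prime p dividing n
φ(479) = 479 × (1 - 1/479) = 478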